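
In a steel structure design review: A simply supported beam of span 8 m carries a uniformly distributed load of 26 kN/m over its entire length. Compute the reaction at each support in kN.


Total load = w * L = 26 * 8 = 208 kN
By symmetry, each reaction R = total / 2 = 208 / 2 = 104.0 kN

104.0 kN


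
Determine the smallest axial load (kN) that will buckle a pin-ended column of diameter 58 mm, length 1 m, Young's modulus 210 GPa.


I = pi * d^4 / 64 = 555497.2 mm^4
L = 1000.0 mm
P_cr = pi^2 * E * I / L^2
= 9.8696 * 210000.0 * 555497.2 / 1000.0^2
= 1151332.89 N = 1151.3329 kN

1151.3329 kN


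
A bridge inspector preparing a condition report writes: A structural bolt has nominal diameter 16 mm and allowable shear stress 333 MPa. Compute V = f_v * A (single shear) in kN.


A = pi * d^2 / 4 = pi * 16^2 / 4 = 201.0619 mm^2
V = f_v * A / 1000 = 333 * 201.0619 / 1000
= 66.9536 kN

66.9536 kN


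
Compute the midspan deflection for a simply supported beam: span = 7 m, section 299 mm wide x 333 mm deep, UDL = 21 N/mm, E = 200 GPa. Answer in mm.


I = 299 * 333^3 / 12 = 920073755.25 mm^4
L = 7000.0 mm, w = 21 N/mm, E = 200000.0 MPa
delta = 5 * w * L^4 / (384 * E * I)
= 5 * 21 * 7000.0^4 / (384 * 200000.0 * 920073755.25)
= 3.5678 mm

3.5678 mm


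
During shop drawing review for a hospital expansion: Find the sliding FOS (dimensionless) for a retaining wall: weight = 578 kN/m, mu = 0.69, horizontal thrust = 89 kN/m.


Resisting force = mu * W = 0.69 * 578 = 398.82 kN/m
FOS = Resisting / Driving = 398.82 / 89
= 4.4811 (dimensionless)

4.4811 (dimensionless)


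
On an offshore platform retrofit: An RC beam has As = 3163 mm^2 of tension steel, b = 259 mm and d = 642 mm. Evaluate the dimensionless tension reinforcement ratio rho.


rho = As / (b * d)
= 3163 / (259 * 642)
= 3163 / 166278
= 0.019022 (dimensionless)

0.019022 (dimensionless)


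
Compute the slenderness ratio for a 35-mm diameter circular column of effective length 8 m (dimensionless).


Radius of gyration r = d / 4 = 35 / 4 = 8.75 mm
L_eff = 8000.0 mm
Slenderness ratio = L / r = 8000.0 / 8.75 = 914.29 (dimensionless)

914.29 (dimensionless)


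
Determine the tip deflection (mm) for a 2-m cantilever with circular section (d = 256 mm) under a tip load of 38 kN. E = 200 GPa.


I = pi * d^4 / 64 = pi * 256^4 / 64 = 210828714.13 mm^4
L = 2000.0 mm, P = 38000.0 N, E = 200000.0 MPa
delta = P * L^3 / (3 * E * I)
= 38000.0 * 2000.0^3 / (3 * 200000.0 * 210828714.13)
= 2.4032 mm

2.4032 mm


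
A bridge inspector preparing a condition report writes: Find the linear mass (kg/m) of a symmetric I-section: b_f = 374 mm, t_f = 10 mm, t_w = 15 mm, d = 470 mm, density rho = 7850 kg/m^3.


A_flanges = 2 * 374 * 10 = 7480 mm^2
A_web = (470 - 2 * 10) * 15 = 6750 mm^2
A_total = 7480 + 6750 = 14230 mm^2 = 0.014230 m^2
Weight = rho * A = 7850 * 0.014230 = 111.7055 kg/m

111.7055 kg/m


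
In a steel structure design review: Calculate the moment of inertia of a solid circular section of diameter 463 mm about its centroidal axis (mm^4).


r = d / 2 = 463 / 2 = 231.5 mm
I = pi * r^4 / 4 = pi * 231.5^4 / 4
= 2255765045.89 mm^4

2255765045.89 mm^4


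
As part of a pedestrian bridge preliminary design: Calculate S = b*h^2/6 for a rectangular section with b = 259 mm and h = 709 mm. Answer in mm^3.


S = b * h^2 / 6
= 259 * 709^2 / 6
= 259 * 502681 / 6
= 21699063.17 mm^3

21699063.17 mm^3


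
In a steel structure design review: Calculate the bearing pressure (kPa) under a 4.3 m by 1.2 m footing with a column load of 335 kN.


A = 4.3 * 1.2 = 5.16 m^2
q = P / A = 335 / 5.16
= 64.9225 kPa

64.9225 kPa


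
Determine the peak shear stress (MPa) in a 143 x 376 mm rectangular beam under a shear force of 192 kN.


A = b * h = 143 * 376 = 53768 mm^2
V = 192 kN = 192000.0 N
tau_max = 1.5 * V / A = 1.5 * 192000.0 / 53768
= 5.3563 MPa

5.3563 MPa


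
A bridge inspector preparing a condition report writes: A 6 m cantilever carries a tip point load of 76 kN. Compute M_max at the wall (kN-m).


For a cantilever with a point load at the free end:
M_max = P * L = 76 * 6 = 456 kN-m

456 kN-m


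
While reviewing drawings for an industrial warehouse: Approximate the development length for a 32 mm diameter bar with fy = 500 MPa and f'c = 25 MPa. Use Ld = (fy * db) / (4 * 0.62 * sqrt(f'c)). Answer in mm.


Ld = (fy * db) / (4 * 0.62 * sqrt(f'c))
= (500 * 32) / (4 * 0.62 * sqrt(25))
= 16000 / 12.4
= 1290.32 mm

1290.32 mm


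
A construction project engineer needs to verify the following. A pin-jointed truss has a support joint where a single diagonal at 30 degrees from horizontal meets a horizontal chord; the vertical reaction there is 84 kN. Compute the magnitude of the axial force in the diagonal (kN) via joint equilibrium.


At the joint, only the diagonal has a vertical component, so vertical equilibrium gives:
F * sin(30) = 84
F = 84 / sin(30)
= 84 / 0.5
= 168.0 kN

168.0 kN


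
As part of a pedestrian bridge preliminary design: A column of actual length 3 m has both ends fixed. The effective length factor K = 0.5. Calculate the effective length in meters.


L_eff = K * L
= 0.5 * 3
= 1.5 m

1.5 m


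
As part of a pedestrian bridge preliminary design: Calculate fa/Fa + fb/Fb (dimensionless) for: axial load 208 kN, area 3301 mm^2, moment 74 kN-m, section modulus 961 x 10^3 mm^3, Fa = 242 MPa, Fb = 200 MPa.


f_a = P / A = 208000.0 / 3301 = 63.0112 MPa
f_b = M / S = 74000000.0 / 961000.0 = 77.0031 MPa
Ratio = f_a / Fa + f_b / Fb
= 63.0112 / 242 + 77.0031 / 200
= 0.6454 (dimensionless)

0.6454 (dimensionless)


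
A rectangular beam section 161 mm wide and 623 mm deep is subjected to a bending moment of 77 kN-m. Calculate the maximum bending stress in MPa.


I = b * h^3 / 12 = 161 * 623^3 / 12 = 3244208590.58 mm^4
y = h / 2 = 623 / 2 = 311.5 mm
M = 77 kN-m = 77000000.0 N-mm
sigma = M * y / I = 77000000.0 * 311.5 / 3244208590.58
= 7.39 MPa

7.39 MPa


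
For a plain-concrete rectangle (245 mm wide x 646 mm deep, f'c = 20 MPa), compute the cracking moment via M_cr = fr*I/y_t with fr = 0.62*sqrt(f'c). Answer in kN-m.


fr = 0.62 * sqrt(20) = 0.62 * 4.4721 = 2.7727 MPa
I = 245 * 646^3 / 12 = 5504050276.67 mm^4
y_t = 323.0 mm
M_cr = fr * I / y_t = 2.7727 * 5504050276.67 / 323.0 N-mm
= 47.2483 kN-m

47.2483 kN-m


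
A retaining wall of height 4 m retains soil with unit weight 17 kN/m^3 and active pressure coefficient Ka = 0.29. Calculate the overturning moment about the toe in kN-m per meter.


Pa = 0.5 * Ka * gamma * H^2
= 0.5 * 0.29 * 17 * 4^2
= 39.44 kN/m
Arm = H / 3 = 4 / 3 = 1.3333 m
Mo = Pa * arm = Pa * H / 3 = 39.44 * 4 / 3 = 52.5867 kN-m/m

52.5867 kN-m/m


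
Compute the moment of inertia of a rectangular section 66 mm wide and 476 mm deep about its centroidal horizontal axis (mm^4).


I = b * h^3 / 12
= 66 * 476^3 / 12
= 66 * 107850176 / 12
= 593175968.0 mm^4

593175968.0 mm^4


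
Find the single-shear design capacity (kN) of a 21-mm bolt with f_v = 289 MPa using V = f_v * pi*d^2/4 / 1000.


A = pi * d^2 / 4 = pi * 21^2 / 4 = 346.3606 mm^2
V = f_v * A / 1000 = 289 * 346.3606 / 1000
= 100.0982 kN

100.0982 kN


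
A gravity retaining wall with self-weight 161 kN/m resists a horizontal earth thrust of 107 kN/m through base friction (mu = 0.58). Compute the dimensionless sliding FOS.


Resisting force = mu * W = 0.58 * 161 = 93.38 kN/m
FOS = Resisting / Driving = 93.38 / 107
= 0.8727 (dimensionless)

0.8727 (dimensionless)


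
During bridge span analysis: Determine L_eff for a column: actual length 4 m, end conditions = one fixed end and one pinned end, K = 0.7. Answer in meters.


L_eff = K * L
= 0.7 * 4
= 2.8 m

2.8 m


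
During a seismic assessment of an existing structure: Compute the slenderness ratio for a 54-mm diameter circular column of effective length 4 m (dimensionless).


Radius of gyration r = d / 4 = 54 / 4 = 13.5 mm
L_eff = 4000.0 mm
Slenderness ratio = L / r = 4000.0 / 13.5 = 296.3 (dimensionless)

296.3 (dimensionless)


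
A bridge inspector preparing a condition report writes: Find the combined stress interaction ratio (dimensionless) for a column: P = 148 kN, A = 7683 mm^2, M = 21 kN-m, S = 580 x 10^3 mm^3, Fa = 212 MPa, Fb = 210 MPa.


f_a = P / A = 148000.0 / 7683 = 19.2633 MPa
f_b = M / S = 21000000.0 / 580000.0 = 36.2069 MPa
Ratio = f_a / Fa + f_b / Fb
= 19.2633 / 212 + 36.2069 / 210
= 0.2633 (dimensionless)

0.2633 (dimensionless)


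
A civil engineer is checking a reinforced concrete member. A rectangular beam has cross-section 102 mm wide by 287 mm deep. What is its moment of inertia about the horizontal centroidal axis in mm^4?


I = b * h^3 / 12
= 102 * 287^3 / 12
= 102 * 23639903 / 12
= 200939175.5 mm^4

200939175.5 mm^4


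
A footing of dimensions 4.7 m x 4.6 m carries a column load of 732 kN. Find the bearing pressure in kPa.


A = 4.7 * 4.6 = 21.62 m^2
q = P / A = 732 / 21.62
= 33.8575 kPa

33.8575 kPa


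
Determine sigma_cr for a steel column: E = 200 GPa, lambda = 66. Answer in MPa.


sigma_cr = pi^2 * E / lambda^2
= 9.8696 * 200000.0 / 66^2
= 9.8696 * 200000.0 / 4356
= 453.1499 MPa

453.1499 MPa


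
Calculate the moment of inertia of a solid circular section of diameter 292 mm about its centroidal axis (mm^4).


r = d / 2 = 292 / 2 = 146.0 mm
I = pi * r^4 / 4 = pi * 146.0^4 / 4
= 356862821.2 mm^4

356862821.2 mm^4


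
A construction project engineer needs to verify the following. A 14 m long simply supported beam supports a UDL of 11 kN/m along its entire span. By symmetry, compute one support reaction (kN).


Total load = w * L = 11 * 14 = 154 kN
By symmetry, each reaction R = total / 2 = 154 / 2 = 77.0 kN

77.0 kN


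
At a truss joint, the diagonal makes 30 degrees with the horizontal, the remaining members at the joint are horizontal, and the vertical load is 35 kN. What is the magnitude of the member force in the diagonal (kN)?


At the joint, only the diagonal has a vertical component, so vertical equilibrium gives:
F * sin(30) = 35
F = 35 / sin(30)
= 35 / 0.5
= 70.0 kN

70.0 kN


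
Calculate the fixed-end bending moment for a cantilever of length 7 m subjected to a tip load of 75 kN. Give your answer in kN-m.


For a cantilever with a point load at the free end:
M_max = P * L = 75 * 7 = 525 kN-m

525 kN-m


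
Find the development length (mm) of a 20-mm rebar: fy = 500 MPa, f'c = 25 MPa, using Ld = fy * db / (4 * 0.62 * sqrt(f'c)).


Ld = (fy * db) / (4 * 0.62 * sqrt(f'c))
= (500 * 20) / (4 * 0.62 * sqrt(25))
= 10000 / 12.4
= 806.45 mm

806.45 mm


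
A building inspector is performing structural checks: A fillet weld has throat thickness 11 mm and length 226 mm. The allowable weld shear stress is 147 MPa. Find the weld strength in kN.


Strength = throat * length * allowable stress
= 11 * 226 * 147 N
= 365442 N
= 365.44 kN

365.44 kN


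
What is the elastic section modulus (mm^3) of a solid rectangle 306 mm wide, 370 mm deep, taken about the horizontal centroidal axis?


S = b * h^2 / 6
= 306 * 370^2 / 6
= 306 * 136900 / 6
= 6981900.0 mm^3

6981900.0 mm^3


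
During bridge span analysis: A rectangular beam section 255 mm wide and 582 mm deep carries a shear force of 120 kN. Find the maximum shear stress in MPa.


A = b * h = 255 * 582 = 148410 mm^2
V = 120 kN = 120000.0 N
tau_max = 1.5 * V / A = 1.5 * 120000.0 / 148410
= 1.2129 MPa

1.2129 MPa


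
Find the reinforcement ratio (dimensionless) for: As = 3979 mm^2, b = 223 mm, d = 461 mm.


rho = As / (b * d)
= 3979 / (223 * 461)
= 3979 / 102803
= 0.038705 (dimensionless)

0.038705 (dimensionless)


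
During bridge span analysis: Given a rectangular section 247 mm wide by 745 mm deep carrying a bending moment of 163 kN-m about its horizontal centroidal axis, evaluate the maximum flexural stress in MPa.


I = b * h^3 / 12 = 247 * 745^3 / 12 = 8511077114.58 mm^4
y = h / 2 = 745 / 2 = 372.5 mm
M = 163 kN-m = 163000000.0 N-mm
sigma = M * y / I = 163000000.0 * 372.5 / 8511077114.58
= 7.13 MPa

7.13 MPa


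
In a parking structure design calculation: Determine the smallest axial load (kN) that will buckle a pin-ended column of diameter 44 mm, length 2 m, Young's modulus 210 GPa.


I = pi * d^4 / 64 = 183984.23 mm^4
L = 2000.0 mm
P_cr = pi^2 * E * I / L^2
= 9.8696 * 210000.0 * 183984.23 / 2000.0^2
= 95332.21 N = 95.3322 kN

95.3322 kN


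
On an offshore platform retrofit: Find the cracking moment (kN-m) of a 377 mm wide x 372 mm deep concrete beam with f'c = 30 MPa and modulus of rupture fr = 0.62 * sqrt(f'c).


fr = 0.62 * sqrt(30) = 0.62 * 5.4772 = 3.3959 MPa
I = 377 * 372^3 / 12 = 1617293808.0 mm^4
y_t = 186.0 mm
M_cr = fr * I / y_t = 3.3959 * 1617293808.0 / 186.0 N-mm
= 29.5276 kN-m

29.5276 kN-m


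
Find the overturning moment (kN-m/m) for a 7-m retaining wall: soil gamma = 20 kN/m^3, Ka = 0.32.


Pa = 0.5 * Ka * gamma * H^2
= 0.5 * 0.32 * 20 * 7^2
= 156.8 kN/m
Arm = H / 3 = 7 / 3 = 2.3333 m
Mo = Pa * arm = Pa * H / 3 = 156.8 * 7 / 3 = 365.8667 kN-m/m

365.8667 kN-m/m


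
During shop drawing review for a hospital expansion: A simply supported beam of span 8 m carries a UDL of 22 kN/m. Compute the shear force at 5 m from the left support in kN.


R_A = w * L / 2 = 22 * 8 / 2 = 88.0 kN
V(x) = R_A - w * x = 88.0 - 22 * 5
= -22.0 kN

-22.0 kN


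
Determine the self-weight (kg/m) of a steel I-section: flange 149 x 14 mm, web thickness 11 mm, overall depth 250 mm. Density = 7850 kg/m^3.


A_flanges = 2 * 149 * 14 = 4172 mm^2
A_web = (250 - 2 * 14) * 11 = 2442 mm^2
A_total = 4172 + 2442 = 6614 mm^2 = 0.006614 m^2
Weight = rho * A = 7850 * 0.006614 = 51.9199 kg/m

51.9199 kg/m


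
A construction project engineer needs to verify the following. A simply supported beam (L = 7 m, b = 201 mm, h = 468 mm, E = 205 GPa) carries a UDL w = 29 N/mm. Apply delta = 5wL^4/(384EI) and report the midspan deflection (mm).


I = 201 * 468^3 / 12 = 1716929136.0 mm^4
L = 7000.0 mm, w = 29 N/mm, E = 205000.0 MPa
delta = 5 * w * L^4 / (384 * E * I)
= 5 * 29 * 7000.0^4 / (384 * 205000.0 * 1716929136.0)
= 2.5759 mm

2.5759 mm


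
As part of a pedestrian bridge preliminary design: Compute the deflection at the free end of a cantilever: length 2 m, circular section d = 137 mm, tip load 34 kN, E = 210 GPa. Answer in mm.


I = pi * d^4 / 64 = pi * 137^4 / 64 = 17292276.35 mm^4
L = 2000.0 mm, P = 34000.0 N, E = 210000.0 MPa
delta = P * L^3 / (3 * E * I)
= 34000.0 * 2000.0^3 / (3 * 210000.0 * 17292276.35)
= 24.9676 mm

24.9676 mm


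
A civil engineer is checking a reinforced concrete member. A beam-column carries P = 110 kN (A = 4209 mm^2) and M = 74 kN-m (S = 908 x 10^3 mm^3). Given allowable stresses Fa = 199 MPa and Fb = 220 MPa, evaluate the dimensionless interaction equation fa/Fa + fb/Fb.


f_a = P / A = 110000.0 / 4209 = 26.1345 MPa
f_b = M / S = 74000000.0 / 908000.0 = 81.4978 MPa
Ratio = f_a / Fa + f_b / Fb
= 26.1345 / 199 + 81.4978 / 220
= 0.5018 (dimensionless)

0.5018 (dimensionless)


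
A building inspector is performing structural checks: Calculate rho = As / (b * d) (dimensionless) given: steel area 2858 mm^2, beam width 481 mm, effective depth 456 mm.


rho = As / (b * d)
= 2858 / (481 * 456)
= 2858 / 219336
= 0.01303 (dimensionless)

0.01303 (dimensionless)


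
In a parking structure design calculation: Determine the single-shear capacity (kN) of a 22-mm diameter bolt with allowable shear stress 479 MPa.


A = pi * d^2 / 4 = pi * 22^2 / 4 = 380.1327 mm^2
V = f_v * A / 1000 = 479 * 380.1327 / 1000
= 182.0836 kN

182.0836 kN


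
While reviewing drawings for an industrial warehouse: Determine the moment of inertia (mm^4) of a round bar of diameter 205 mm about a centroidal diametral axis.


r = d / 2 = 205 / 2 = 102.5 mm
I = pi * r^4 / 4 = pi * 102.5^4 / 4
= 86693261.7 mm^4

86693261.7 mm^4


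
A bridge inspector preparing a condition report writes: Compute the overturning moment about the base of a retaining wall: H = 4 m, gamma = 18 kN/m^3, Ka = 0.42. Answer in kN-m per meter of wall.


Pa = 0.5 * Ka * gamma * H^2
= 0.5 * 0.42 * 18 * 4^2
= 60.48 kN/m
Arm = H / 3 = 4 / 3 = 1.3333 m
Mo = Pa * arm = Pa * H / 3 = 60.48 * 4 / 3 = 80.64 kN-m/m

80.64 kN-m/m


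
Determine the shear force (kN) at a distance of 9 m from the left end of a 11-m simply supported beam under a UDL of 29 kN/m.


R_A = w * L / 2 = 29 * 11 / 2 = 159.5 kN
V(x) = R_A - w * x = 159.5 - 29 * 9
= -101.5 kN

-101.5 kN


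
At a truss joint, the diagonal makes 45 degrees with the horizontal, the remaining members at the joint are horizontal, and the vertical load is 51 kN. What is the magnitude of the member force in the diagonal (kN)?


At the joint, only the diagonal has a vertical component, so vertical equilibrium gives:
F * sin(45) = 51
F = 51 / sin(45)
= 51 / 0.707107
= 72.12 kN

72.12 kN


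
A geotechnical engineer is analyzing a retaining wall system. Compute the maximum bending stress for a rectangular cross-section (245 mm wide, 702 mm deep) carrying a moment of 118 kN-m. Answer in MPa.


I = b * h^3 / 12 = 245 * 702^3 / 12 = 7063113330.0 mm^4
y = h / 2 = 702 / 2 = 351.0 mm
M = 118 kN-m = 118000000.0 N-mm
sigma = M * y / I = 118000000.0 * 351.0 / 7063113330.0
= 5.86 MPa

5.86 MPa


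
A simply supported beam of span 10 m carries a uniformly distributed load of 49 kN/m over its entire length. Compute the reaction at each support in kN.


Total load = w * L = 49 * 10 = 490 kN
By symmetry, each reaction R = total / 2 = 490 / 2 = 245.0 kN

245.0 kN


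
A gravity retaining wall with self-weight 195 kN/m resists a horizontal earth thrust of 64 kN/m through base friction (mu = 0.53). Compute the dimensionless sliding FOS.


Resisting force = mu * W = 0.53 * 195 = 103.35 kN/m
FOS = Resisting / Driving = 103.35 / 64
= 1.6148 (dimensionless)

1.6148 (dimensionless)


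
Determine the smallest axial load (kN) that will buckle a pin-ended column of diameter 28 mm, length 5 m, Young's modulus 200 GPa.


I = pi * d^4 / 64 = 30171.86 mm^4
L = 5000.0 mm
P_cr = pi^2 * E * I / L^2
= 9.8696 * 200000.0 * 30171.86 / 5000.0^2
= 2382.27 N = 2.3823 kN

2.3823 kN


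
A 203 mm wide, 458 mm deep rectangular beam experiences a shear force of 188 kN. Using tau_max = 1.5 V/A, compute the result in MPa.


A = b * h = 203 * 458 = 92974 mm^2
V = 188 kN = 188000.0 N
tau_max = 1.5 * V / A = 1.5 * 188000.0 / 92974
= 3.0331 MPa

3.0331 MPa


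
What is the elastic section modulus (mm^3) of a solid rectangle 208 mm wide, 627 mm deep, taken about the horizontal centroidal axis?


S = b * h^2 / 6
= 208 * 627^2 / 6
= 208 * 393129 / 6
= 13628472.0 mm^3

13628472.0 mm^3


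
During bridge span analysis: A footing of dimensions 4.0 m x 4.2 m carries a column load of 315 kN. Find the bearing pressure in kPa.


A = 4.0 * 4.2 = 16.8 m^2
q = P / A = 315 / 16.8
= 18.75 kPa

18.75 kPa


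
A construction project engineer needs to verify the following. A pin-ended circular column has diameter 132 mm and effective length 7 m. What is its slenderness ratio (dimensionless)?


Radius of gyration r = d / 4 = 132 / 4 = 33.0 mm
L_eff = 7000.0 mm
Slenderness ratio = L / r = 7000.0 / 33.0 = 212.12 (dimensionless)

212.12 (dimensionless)


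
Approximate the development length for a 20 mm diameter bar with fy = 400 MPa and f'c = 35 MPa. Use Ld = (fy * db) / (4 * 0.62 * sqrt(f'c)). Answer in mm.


Ld = (fy * db) / (4 * 0.62 * sqrt(f'c))
= (400 * 20) / (4 * 0.62 * sqrt(35))
= 8000 / 14.6719
= 545.26 mm

545.26 mm


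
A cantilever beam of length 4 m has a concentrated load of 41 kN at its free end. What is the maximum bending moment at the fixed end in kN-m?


For a cantilever with a point load at the free end:
M_max = P * L = 41 * 4 = 164 kN-m

164 kN-m


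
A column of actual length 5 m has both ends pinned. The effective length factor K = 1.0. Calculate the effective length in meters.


L_eff = K * L
= 1.0 * 5
= 5.0 m

5.0 m


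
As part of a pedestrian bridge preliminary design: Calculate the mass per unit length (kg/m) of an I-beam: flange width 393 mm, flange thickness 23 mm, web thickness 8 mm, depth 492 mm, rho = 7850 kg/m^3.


A_flanges = 2 * 393 * 23 = 18078 mm^2
A_web = (492 - 2 * 23) * 8 = 3568 mm^2
A_total = 18078 + 3568 = 21646 mm^2 = 0.021646 m^2
Weight = rho * A = 7850 * 0.021646 = 169.9211 kg/m

169.9211 kg/m


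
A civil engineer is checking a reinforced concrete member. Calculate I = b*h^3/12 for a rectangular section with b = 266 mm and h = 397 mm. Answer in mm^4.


I = b * h^3 / 12
= 266 * 397^3 / 12
= 266 * 62570773 / 12
= 1386985468.17 mm^4

1386985468.17 mm^4


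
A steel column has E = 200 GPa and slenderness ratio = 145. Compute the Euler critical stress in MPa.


sigma_cr = pi^2 * E / lambda^2
= 9.8696 * 200000.0 / 145^2
= 9.8696 * 200000.0 / 21025
= 93.8845 MPa

93.8845 MPa


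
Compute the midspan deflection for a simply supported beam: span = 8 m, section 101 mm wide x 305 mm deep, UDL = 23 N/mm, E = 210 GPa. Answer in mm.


I = 101 * 305^3 / 12 = 238802927.08 mm^4
L = 8000.0 mm, w = 23 N/mm, E = 210000.0 MPa
delta = 5 * w * L^4 / (384 * E * I)
= 5 * 23 * 8000.0^4 / (384 * 210000.0 * 238802927.08)
= 24.4606 mm

24.4606 mm


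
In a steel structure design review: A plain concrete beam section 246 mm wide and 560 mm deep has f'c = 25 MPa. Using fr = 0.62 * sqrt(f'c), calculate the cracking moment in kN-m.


fr = 0.62 * sqrt(25) = 0.62 * 5.0 = 3.1 MPa
I = 246 * 560^3 / 12 = 3600128000.0 mm^4
y_t = 280.0 mm
M_cr = fr * I / y_t = 3.1 * 3600128000.0 / 280.0 N-mm
= 39.8586 kN-m

39.8586 kN-m


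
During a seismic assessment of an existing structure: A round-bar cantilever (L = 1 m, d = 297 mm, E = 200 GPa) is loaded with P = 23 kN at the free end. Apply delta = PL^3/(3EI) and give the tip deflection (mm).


I = pi * d^4 / 64 = pi * 297^4 / 64 = 381940485.65 mm^4
L = 1000.0 mm, P = 23000.0 N, E = 200000.0 MPa
delta = P * L^3 / (3 * E * I)
= 23000.0 * 1000.0^3 / (3 * 200000.0 * 381940485.65)
= 0.1004 mm

0.1004 mm


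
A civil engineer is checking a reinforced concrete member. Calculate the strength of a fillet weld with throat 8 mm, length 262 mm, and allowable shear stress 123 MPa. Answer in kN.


Strength = throat * length * allowable stress
= 8 * 262 * 123 N
= 257808 N
= 257.81 kN

257.81 kN


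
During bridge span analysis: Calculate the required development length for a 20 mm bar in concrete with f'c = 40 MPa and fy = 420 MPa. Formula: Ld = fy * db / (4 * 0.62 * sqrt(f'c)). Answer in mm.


Ld = (fy * db) / (4 * 0.62 * sqrt(f'c))
= (420 * 20) / (4 * 0.62 * sqrt(40))
= 8400 / 15.6849
= 535.55 mm

535.55 mm


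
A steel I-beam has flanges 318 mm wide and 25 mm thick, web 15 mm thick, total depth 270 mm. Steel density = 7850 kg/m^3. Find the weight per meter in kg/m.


A_flanges = 2 * 318 * 25 = 15900 mm^2
A_web = (270 - 2 * 25) * 15 = 3300 mm^2
A_total = 15900 + 3300 = 19200 mm^2 = 0.019200 m^2
Weight = rho * A = 7850 * 0.019200 = 150.72 kg/m

150.72 kg/m


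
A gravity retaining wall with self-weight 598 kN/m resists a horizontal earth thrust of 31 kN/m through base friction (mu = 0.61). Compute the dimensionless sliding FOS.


Resisting force = mu * W = 0.61 * 598 = 364.78 kN/m
FOS = Resisting / Driving = 364.78 / 31
= 11.7671 (dimensionless)

11.7671 (dimensionless)


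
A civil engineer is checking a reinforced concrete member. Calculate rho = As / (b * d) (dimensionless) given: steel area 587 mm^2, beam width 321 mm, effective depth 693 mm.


rho = As / (b * d)
= 587 / (321 * 693)
= 587 / 222453
= 0.002639 (dimensionless)

0.002639 (dimensionless)


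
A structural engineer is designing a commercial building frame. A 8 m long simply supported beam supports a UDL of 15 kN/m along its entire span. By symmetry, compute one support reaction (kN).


Total load = w * L = 15 * 8 = 120 kN
By symmetry, each reaction R = total / 2 = 120 / 2 = 60.0 kN

60.0 kN


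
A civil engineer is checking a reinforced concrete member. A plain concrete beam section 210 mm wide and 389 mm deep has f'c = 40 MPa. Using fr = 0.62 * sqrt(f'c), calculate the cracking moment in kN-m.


fr = 0.62 * sqrt(40) = 0.62 * 6.3246 = 3.9212 MPa
I = 210 * 389^3 / 12 = 1030117707.5 mm^4
y_t = 194.5 mm
M_cr = fr * I / y_t = 3.9212 * 1030117707.5 / 194.5 N-mm
= 20.7677 kN-m

20.7677 kN-m


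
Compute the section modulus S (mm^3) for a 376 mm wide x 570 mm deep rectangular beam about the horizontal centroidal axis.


S = b * h^2 / 6
= 376 * 570^2 / 6
= 376 * 324900 / 6
= 20360400.0 mm^3

20360400.0 mm^3


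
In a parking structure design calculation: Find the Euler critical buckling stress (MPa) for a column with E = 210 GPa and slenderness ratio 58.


sigma_cr = pi^2 * E / lambda^2
= 9.8696 * 210000.0 / 58^2
= 9.8696 * 210000.0 / 3364
= 616.1168 MPa

616.1168 MPa


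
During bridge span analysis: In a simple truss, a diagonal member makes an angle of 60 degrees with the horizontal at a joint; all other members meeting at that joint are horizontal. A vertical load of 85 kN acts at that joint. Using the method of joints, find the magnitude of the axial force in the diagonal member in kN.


At the joint, only the diagonal has a vertical component, so vertical equilibrium gives:
F * sin(60) = 85
F = 85 / sin(60)
= 85 / 0.866025
= 98.15 kN

98.15 kN


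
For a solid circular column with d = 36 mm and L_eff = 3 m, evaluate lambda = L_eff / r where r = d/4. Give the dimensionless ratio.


Radius of gyration r = d / 4 = 36 / 4 = 9.0 mm
L_eff = 3000.0 mm
Slenderness ratio = L / r = 3000.0 / 9.0 = 333.33 (dimensionless)

333.33 (dimensionless)


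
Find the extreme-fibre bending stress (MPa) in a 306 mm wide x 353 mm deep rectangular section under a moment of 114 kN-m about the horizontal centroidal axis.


I = b * h^3 / 12 = 306 * 353^3 / 12 = 1121667913.5 mm^4
y = h / 2 = 353 / 2 = 176.5 mm
M = 114 kN-m = 114000000.0 N-mm
sigma = M * y / I = 114000000.0 * 176.5 / 1121667913.5
= 17.94 MPa

17.94 MPa


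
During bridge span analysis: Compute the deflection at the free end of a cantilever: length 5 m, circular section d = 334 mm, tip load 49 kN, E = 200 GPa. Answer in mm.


I = pi * d^4 / 64 = pi * 334^4 / 64 = 610879802.01 mm^4
L = 5000.0 mm, P = 49000.0 N, E = 200000.0 MPa
delta = P * L^3 / (3 * E * I)
= 49000.0 * 5000.0^3 / (3 * 200000.0 * 610879802.01)
= 16.7109 mm

16.7109 mm


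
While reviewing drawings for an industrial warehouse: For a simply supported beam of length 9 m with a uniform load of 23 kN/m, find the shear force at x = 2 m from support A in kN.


R_A = w * L / 2 = 23 * 9 / 2 = 103.5 kN
V(x) = R_A - w * x = 103.5 - 23 * 2
= 57.5 kN

57.5 kN


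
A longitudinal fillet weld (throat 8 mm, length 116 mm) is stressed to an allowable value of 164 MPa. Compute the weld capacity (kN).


Strength = throat * length * allowable stress
= 8 * 116 * 164 N
= 152192 N
= 152.19 kN

152.19 kN


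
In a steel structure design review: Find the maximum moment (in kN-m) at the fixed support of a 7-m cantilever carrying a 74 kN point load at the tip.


For a cantilever with a point load at the free end:
M_max = P * L = 74 * 7 = 518 kN-m

518 kN-m


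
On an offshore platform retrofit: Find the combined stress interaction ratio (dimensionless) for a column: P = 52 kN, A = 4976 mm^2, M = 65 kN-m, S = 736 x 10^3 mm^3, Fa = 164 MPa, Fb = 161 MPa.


f_a = P / A = 52000.0 / 4976 = 10.4502 MPa
f_b = M / S = 65000000.0 / 736000.0 = 88.3152 MPa
Ratio = f_a / Fa + f_b / Fb
= 10.4502 / 164 + 88.3152 / 161
= 0.6123 (dimensionless)

0.6123 (dimensionless)


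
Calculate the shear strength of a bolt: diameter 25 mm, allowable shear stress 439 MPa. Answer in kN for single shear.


A = pi * d^2 / 4 = pi * 25^2 / 4 = 490.8739 mm^2
V = f_v * A / 1000 = 439 * 490.8739 / 1000
= 215.4936 kN

215.4936 kN


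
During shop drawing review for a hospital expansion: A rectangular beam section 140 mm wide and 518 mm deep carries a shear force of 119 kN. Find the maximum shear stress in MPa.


A = b * h = 140 * 518 = 72520 mm^2
V = 119 kN = 119000.0 N
tau_max = 1.5 * V / A = 1.5 * 119000.0 / 72520
= 2.4614 MPa

2.4614 MPa


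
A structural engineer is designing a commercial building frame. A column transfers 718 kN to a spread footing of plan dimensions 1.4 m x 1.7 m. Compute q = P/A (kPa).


A = 1.4 * 1.7 = 2.38 m^2
q = P / A = 718 / 2.38
= 301.6807 kPa

301.6807 kPa


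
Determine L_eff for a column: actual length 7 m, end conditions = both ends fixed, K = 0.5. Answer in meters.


L_eff = K * L
= 0.5 * 7
= 3.5 m

3.5 m


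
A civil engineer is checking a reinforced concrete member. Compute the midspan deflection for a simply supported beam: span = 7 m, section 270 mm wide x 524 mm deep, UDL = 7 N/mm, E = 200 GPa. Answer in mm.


I = 270 * 524^3 / 12 = 3237251040.0 mm^4
L = 7000.0 mm, w = 7 N/mm, E = 200000.0 MPa
delta = 5 * w * L^4 / (384 * E * I)
= 5 * 7 * 7000.0^4 / (384 * 200000.0 * 3237251040.0)
= 0.338 mm

0.338 mm


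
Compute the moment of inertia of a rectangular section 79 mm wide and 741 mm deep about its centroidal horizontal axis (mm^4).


I = b * h^3 / 12
= 79 * 741^3 / 12
= 79 * 406869021 / 12
= 2678554388.25 mm^4

2678554388.25 mm^4


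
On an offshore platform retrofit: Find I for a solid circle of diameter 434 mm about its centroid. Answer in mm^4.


r = d / 2 = 434 / 2 = 217.0 mm
I = pi * r^4 / 4 = pi * 217.0^4 / 4
= 1741521405.12 mm^4

1741521405.12 mm^4


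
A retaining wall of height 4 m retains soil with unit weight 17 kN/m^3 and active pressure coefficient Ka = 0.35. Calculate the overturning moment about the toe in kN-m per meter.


Pa = 0.5 * Ka * gamma * H^2
= 0.5 * 0.35 * 17 * 4^2
= 47.6 kN/m
Arm = H / 3 = 4 / 3 = 1.3333 m
Mo = Pa * arm = Pa * H / 3 = 47.6 * 4 / 3 = 63.4667 kN-m/m

63.4667 kN-m/m


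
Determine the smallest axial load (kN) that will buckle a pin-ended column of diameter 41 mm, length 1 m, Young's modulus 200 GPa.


I = pi * d^4 / 64 = 138709.22 mm^4
L = 1000.0 mm
P_cr = pi^2 * E * I / L^2
= 9.8696 * 200000.0 * 138709.22 / 1000.0^2
= 273801.02 N = 273.801 kN

273.801 kN


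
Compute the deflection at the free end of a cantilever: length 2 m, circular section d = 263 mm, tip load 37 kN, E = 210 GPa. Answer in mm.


I = pi * d^4 / 64 = pi * 263^4 / 64 = 234851258.98 mm^4
L = 2000.0 mm, P = 37000.0 N, E = 210000.0 MPa
delta = P * L^3 / (3 * E * I)
= 37000.0 * 2000.0^3 / (3 * 210000.0 * 234851258.98)
= 2.0006 mm

2.0006 mm


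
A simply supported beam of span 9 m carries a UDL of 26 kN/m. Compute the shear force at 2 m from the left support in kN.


R_A = w * L / 2 = 26 * 9 / 2 = 117.0 kN
V(x) = R_A - w * x = 117.0 - 26 * 2
= 65.0 kN

65.0 kN


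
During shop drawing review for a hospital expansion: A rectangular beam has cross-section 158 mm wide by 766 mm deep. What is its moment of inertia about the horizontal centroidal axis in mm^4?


I = b * h^3 / 12
= 158 * 766^3 / 12
= 158 * 449455096 / 12
= 5917825430.67 mm^4

5917825430.67 mm^4


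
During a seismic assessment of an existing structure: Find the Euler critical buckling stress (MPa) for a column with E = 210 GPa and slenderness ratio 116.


sigma_cr = pi^2 * E / lambda^2
= 9.8696 * 210000.0 / 116^2
= 9.8696 * 210000.0 / 13456
= 154.0292 MPa

154.0292 MPa


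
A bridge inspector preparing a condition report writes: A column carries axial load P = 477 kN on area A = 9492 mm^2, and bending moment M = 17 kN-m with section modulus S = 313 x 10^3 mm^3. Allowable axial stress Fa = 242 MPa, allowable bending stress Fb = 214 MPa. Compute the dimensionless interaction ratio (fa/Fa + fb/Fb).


f_a = P / A = 477000.0 / 9492 = 50.2528 MPa
f_b = M / S = 17000000.0 / 313000.0 = 54.3131 MPa
Ratio = f_a / Fa + f_b / Fb
= 50.2528 / 242 + 54.3131 / 214
= 0.4615 (dimensionless)

0.4615 (dimensionless)


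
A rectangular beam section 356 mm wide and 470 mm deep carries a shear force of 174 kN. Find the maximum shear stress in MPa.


A = b * h = 356 * 470 = 167320 mm^2
V = 174 kN = 174000.0 N
tau_max = 1.5 * V / A = 1.5 * 174000.0 / 167320
= 1.5599 MPa

1.5599 MPa


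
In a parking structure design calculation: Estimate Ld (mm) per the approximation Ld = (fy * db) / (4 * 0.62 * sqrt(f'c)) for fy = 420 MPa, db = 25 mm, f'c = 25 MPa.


Ld = (fy * db) / (4 * 0.62 * sqrt(f'c))
= (420 * 25) / (4 * 0.62 * sqrt(25))
= 10500 / 12.4
= 846.77 mm

846.77 mm


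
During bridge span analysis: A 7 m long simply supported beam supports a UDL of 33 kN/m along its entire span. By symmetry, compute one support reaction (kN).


Total load = w * L = 33 * 7 = 231 kN
By symmetry, each reaction R = total / 2 = 231 / 2 = 115.5 kN

115.5 kN


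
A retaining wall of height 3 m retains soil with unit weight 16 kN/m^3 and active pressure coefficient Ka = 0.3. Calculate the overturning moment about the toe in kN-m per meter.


Pa = 0.5 * Ka * gamma * H^2
= 0.5 * 0.3 * 16 * 3^2
= 21.6 kN/m
Arm = H / 3 = 3 / 3 = 1.0 m
Mo = Pa * arm = Pa * H / 3 = 21.6 * 3 / 3 = 21.6 kN-m/m

21.6 kN-m/m


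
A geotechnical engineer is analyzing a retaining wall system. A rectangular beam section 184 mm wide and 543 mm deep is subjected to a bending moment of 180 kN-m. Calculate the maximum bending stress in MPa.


I = b * h^3 / 12 = 184 * 543^3 / 12 = 2454912774.0 mm^4
y = h / 2 = 543 / 2 = 271.5 mm
M = 180 kN-m = 180000000.0 N-mm
sigma = M * y / I = 180000000.0 * 271.5 / 2454912774.0
= 19.91 MPa

19.91 MPa


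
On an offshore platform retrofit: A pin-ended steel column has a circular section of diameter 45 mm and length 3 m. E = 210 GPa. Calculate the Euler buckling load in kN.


I = pi * d^4 / 64 = 201288.96 mm^4
L = 3000.0 mm
P_cr = pi^2 * E * I / L^2
= 9.8696 * 210000.0 * 201288.96 / 3000.0^2
= 46354.99 N = 46.355 kN

46.355 kN


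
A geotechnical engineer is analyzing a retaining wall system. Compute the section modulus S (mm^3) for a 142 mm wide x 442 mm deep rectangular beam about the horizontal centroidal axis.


S = b * h^2 / 6
= 142 * 442^2 / 6
= 142 * 195364 / 6
= 4623614.67 mm^3

4623614.67 mm^3


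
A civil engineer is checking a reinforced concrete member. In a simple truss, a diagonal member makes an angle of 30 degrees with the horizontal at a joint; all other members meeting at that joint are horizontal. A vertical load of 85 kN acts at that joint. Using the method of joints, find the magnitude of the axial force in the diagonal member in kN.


At the joint, only the diagonal has a vertical component, so vertical equilibrium gives:
F * sin(30) = 85
F = 85 / sin(30)
= 85 / 0.5
= 170.0 kN

170.0 kN


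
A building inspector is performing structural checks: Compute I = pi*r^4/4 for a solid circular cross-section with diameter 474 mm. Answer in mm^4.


r = d / 2 = 474 / 2 = 237.0 mm
I = pi * r^4 / 4 = pi * 237.0^4 / 4
= 2477897088.61 mm^4

2477897088.61 mm^4


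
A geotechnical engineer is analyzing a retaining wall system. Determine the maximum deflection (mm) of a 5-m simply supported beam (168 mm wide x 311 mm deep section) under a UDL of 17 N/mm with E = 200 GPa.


I = 168 * 311^3 / 12 = 421123234.0 mm^4
L = 5000.0 mm, w = 17 N/mm, E = 200000.0 MPa
delta = 5 * w * L^4 / (384 * E * I)
= 5 * 17 * 5000.0^4 / (384 * 200000.0 * 421123234.0)
= 1.6426 mm

1.6426 mm


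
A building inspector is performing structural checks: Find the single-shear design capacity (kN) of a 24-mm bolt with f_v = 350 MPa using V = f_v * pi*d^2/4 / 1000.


A = pi * d^2 / 4 = pi * 24^2 / 4 = 452.3893 mm^2
V = f_v * A / 1000 = 350 * 452.3893 / 1000
= 158.3363 kN

158.3363 kN


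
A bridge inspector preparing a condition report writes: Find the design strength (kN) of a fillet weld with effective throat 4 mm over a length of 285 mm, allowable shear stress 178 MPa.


Strength = throat * length * allowable stress
= 4 * 285 * 178 N
= 202920 N
= 202.92 kN

202.92 kN


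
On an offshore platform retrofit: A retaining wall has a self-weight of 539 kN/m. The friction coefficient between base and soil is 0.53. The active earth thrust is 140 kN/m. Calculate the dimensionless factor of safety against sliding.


Resisting force = mu * W = 0.53 * 539 = 285.67 kN/m
FOS = Resisting / Driving = 285.67 / 140
= 2.0405 (dimensionless)

2.0405 (dimensionless)


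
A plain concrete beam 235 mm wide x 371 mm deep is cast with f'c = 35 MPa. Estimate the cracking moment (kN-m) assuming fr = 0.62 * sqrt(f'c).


fr = 0.62 * sqrt(35) = 0.62 * 5.9161 = 3.668 MPa
I = 235 * 371^3 / 12 = 1000019215.42 mm^4
y_t = 185.5 mm
M_cr = fr * I / y_t = 3.668 * 1000019215.42 / 185.5 N-mm
= 19.7738 kN-m

19.7738 kN-m


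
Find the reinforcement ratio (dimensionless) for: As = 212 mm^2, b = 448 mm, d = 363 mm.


rho = As / (b * d)
= 212 / (448 * 363)
= 212 / 162624
= 0.001304 (dimensionless)

0.001304 (dimensionless)


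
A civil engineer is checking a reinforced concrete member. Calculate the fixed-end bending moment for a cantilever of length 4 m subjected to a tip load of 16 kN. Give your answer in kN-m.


For a cantilever with a point load at the free end:
M_max = P * L = 16 * 4 = 64 kN-m

64 kN-m


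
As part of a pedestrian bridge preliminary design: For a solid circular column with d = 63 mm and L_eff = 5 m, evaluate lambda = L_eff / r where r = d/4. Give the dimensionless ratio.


Radius of gyration r = d / 4 = 63 / 4 = 15.75 mm
L_eff = 5000.0 mm
Slenderness ratio = L / r = 5000.0 / 15.75 = 317.46 (dimensionless)

317.46 (dimensionless)


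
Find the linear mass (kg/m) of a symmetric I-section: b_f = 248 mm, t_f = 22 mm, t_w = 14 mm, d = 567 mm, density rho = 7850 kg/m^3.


A_flanges = 2 * 248 * 22 = 10912 mm^2
A_web = (567 - 2 * 22) * 14 = 7322 mm^2
A_total = 10912 + 7322 = 18234 mm^2 = 0.018234 m^2
Weight = rho * A = 7850 * 0.018234 = 143.1369 kg/m

143.1369 kg/m


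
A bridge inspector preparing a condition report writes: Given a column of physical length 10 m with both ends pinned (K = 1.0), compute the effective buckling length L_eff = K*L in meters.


L_eff = K * L
= 1.0 * 10
= 10.0 m

10.0 m


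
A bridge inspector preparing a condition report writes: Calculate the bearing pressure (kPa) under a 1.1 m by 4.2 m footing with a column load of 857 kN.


A = 1.1 * 4.2 = 4.62 m^2
q = P / A = 857 / 4.62
= 185.4978 kPa

185.4978 kPa


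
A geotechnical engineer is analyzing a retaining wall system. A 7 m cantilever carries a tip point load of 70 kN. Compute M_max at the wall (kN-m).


For a cantilever with a point load at the free end:
M_max = P * L = 70 * 7 = 490 kN-m

490 kN-m


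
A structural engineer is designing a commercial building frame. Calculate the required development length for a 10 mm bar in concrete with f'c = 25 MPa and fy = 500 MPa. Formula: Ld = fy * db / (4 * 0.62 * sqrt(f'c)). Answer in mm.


Ld = (fy * db) / (4 * 0.62 * sqrt(f'c))
= (500 * 10) / (4 * 0.62 * sqrt(25))
= 5000 / 12.4
= 403.23 mm

403.23 mm


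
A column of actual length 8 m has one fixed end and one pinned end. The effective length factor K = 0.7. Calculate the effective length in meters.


L_eff = K * L
= 0.7 * 8
= 5.6 m

5.6 m


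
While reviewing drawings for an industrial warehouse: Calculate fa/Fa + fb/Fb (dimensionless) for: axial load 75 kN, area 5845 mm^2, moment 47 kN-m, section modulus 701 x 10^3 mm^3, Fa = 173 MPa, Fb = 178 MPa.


f_a = P / A = 75000.0 / 5845 = 12.8315 MPa
f_b = M / S = 47000000.0 / 701000.0 = 67.0471 MPa
Ratio = f_a / Fa + f_b / Fb
= 12.8315 / 173 + 67.0471 / 178
= 0.4508 (dimensionless)

0.4508 (dimensionless)


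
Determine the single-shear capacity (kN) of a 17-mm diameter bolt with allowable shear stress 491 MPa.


A = pi * d^2 / 4 = pi * 17^2 / 4 = 226.9801 mm^2
V = f_v * A / 1000 = 491 * 226.9801 / 1000
= 111.4472 kN

111.4472 kN


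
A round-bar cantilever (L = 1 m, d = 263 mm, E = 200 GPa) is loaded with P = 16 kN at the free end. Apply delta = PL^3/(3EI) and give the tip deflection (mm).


I = pi * d^4 / 64 = pi * 263^4 / 64 = 234851258.98 mm^4
L = 1000.0 mm, P = 16000.0 N, E = 200000.0 MPa
delta = P * L^3 / (3 * E * I)
= 16000.0 * 1000.0^3 / (3 * 200000.0 * 234851258.98)
= 0.1135 mm

0.1135 mm
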